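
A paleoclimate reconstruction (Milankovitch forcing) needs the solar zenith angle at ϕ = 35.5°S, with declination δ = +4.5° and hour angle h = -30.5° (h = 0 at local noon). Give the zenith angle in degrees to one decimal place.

cos θ_z = sin ϕ sin δ + cos ϕ cos δ cos h = -0.045561 + 0.699303 = 0.653742.
θ_z = arccos(0.653742) = 49.2°.

θ_z = 49.2°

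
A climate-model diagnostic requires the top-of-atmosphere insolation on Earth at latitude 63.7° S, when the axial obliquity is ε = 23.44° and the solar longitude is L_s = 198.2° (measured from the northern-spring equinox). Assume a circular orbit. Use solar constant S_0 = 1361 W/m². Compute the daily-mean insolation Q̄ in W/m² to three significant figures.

Q̄ ≈ 272 W/m²

Solar declination: sin δ = sin ε · sin L_s = sin 23.44° × sin 198.2° = -0.12424, so δ = -7.137°.
cos h₀ = −tan(-63.7°) tan(-7.137°) = -0.2534, h₀ = 1.8269 rad.
Bracket: h₀ sin ϕ sin δ + cos ϕ cos δ sin h₀ = 1.8269×-0.89649×-0.12424 + 0.44307×0.99225×0.96737 = 0.203480 + 0.425291 = 0.628771.
Q̄ = (S_0/π) × [bracket] = (1361/π) × 0.628771 = 272.4 W/m².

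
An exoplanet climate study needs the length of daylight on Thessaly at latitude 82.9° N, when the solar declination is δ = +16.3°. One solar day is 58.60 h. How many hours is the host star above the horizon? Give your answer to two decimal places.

58.60 h

Sunrise equation: cos h₀ = −tan ϕ · tan δ = -2.3477 ≤ −1, so the host star never sets (polar day) and h₀ = π.
Daylight = 2h₀/(2π) × 58.60 h = (3.1416/π) × 58.60 = 58.60 h.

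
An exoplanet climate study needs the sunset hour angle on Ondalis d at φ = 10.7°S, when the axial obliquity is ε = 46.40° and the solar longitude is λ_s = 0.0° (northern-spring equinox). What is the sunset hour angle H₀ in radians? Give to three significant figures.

H₀ = 1.57 rad

Solar declination: sin δ = sin ε · sin λ_s = sin 46.40° × sin 0.0° = 0.00000, so δ = +0.000°.
cos H₀ = −tan φ · tan δ = −tan(-10.7°) × tan(+0.000°) = 0.0000, so H₀ = 1.5708 rad = 90.00°.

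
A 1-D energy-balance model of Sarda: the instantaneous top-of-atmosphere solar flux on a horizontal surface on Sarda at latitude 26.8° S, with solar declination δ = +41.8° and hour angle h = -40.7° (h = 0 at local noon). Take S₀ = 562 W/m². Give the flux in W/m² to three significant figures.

115 W/m²

cos θ_z = sin φ sin δ + cos φ cos δ cos h = -0.300525 + 0.504464 = 0.203939.
Flux = S₀ · cos θ_z = 562 × 0.203939 = 114.6 W/m².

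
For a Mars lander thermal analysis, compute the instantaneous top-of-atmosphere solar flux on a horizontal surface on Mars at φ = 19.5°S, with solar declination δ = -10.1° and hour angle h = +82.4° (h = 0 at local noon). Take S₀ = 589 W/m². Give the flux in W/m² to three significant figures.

107 W/m²

cos θ_z = sin φ sin δ + cos φ cos δ cos h = 0.058539 + 0.122738 = 0.181277.
Flux = S₀ · cos θ_z = 589 × 0.181277 = 106.8 W/m².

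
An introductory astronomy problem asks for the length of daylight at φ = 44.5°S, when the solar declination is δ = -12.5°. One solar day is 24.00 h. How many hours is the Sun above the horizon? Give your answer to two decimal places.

cos H₀ = −tan φ · tan δ = −tan(-44.5°) × tan(-12.500°) = -0.2179, so H₀ = 1.7904 rad = 102.58°.
Daylight = 2H₀/(2π) × 24.00 h = (1.7904/π) × 24.00 = 13.68 h.

13.68 h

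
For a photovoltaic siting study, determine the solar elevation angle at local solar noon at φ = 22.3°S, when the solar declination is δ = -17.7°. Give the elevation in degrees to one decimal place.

85.4°

At local noon the hour angle is zero, so the zenith angle equals |φ − δ| = |-22.3° − (-17.700°)| = 4.600°.
Elevation = 90° − 4.600° = 85.4°.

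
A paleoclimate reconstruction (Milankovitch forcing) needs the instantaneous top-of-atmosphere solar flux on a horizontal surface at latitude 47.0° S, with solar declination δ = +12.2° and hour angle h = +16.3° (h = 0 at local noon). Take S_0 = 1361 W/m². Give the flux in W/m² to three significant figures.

660 W/m²

cos θ_z = sin ϕ sin δ + cos ϕ cos δ cos h = -0.154553 + 0.639802 = 0.485249.
Flux = S_0 · cos θ_z = 1361 × 0.485249 = 660.4 W/m².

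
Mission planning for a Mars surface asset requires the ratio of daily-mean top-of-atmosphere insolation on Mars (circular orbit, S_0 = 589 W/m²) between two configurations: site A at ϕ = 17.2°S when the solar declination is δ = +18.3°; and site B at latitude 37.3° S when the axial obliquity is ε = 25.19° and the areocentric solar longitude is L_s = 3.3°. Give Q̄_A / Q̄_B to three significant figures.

Q̄_A / Q̄_B ≈ 0.992

— Configuration A (ϕ=-17.2°):
cos h₀ = −tan(-17.2°) tan(+18.300°) = 0.1024, h₀ = 1.4682 rad.
Bracket: h₀ sin ϕ sin δ + cos ϕ cos δ sin h₀ = 1.4682×-0.29571×0.31399 + 0.95528×0.94943×0.99475 = -0.136322 + 0.902210 = 0.765888.
Q̄ = (S_0/π) × [bracket] = (589/π) × 0.765888 = 143.59 W/m².
— Configuration B (ϕ=-37.3°):
sin δ = sin 25.19° × sin 3.3° = 0.02450, so δ = +1.404°.
cos h₀ = −tan(-37.3°) tan(+1.404°) = 0.0187, h₀ = 1.5521 rad.
Bracket: h₀ sin ϕ sin δ + cos ϕ cos δ sin h₀ = 1.5521×-0.60599×0.02450 + 0.79547×0.99970×0.99983 = -0.023044 + 0.795096 = 0.772052.
Q̄ = (S_0/π) × [bracket] = (589/π) × 0.772052 = 144.75 W/m².
Ratio Q̄_A / Q̄_B = 143.59 / 144.75 = 0.9920.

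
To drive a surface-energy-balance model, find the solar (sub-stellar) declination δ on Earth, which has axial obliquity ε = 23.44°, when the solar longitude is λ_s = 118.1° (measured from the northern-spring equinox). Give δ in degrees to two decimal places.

δ = +20.54°

sin δ = sin ε · sin λ_s = sin 23.44° × sin 118.1° = 0.350900.
δ = arcsin(0.350900) = +20.54°.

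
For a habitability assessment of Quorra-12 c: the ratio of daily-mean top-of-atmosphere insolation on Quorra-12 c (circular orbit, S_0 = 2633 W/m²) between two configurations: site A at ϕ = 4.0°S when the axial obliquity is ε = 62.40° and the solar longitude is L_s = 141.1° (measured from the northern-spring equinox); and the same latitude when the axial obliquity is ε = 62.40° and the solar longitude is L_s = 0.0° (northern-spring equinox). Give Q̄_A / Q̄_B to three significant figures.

— Configuration A (ϕ=-4.0°):
Solar declination: sin δ = sin ε · sin L_s = sin 62.40° × sin 141.1° = 0.55650, so δ = +33.814°.
cos h₀ = −tan(-4.0°) tan(+33.814°) = 0.0468, h₀ = 1.5239 rad.
Bracket: h₀ sin ϕ sin δ + cos ϕ cos δ sin h₀ = 1.5239×-0.06976×0.55650 + 0.99756×0.83085×0.99890 = -0.059160 + 0.827911 = 0.768751.
Q̄ = (S_0/π) × [bracket] = (2633/π) × 0.768751 = 644.30 W/m².
— Configuration B (ϕ=-4.0°):
Solar declination: sin δ = sin ε · sin L_s = sin 62.40° × sin 0.0° = 0.00000, so δ = +0.000°.
cos h₀ = −tan(-4.0°) tan(+0.000°) = 0.0000, h₀ = 1.5708 rad.
Bracket: h₀ sin ϕ sin δ + cos ϕ cos δ sin h₀ = 1.5708×-0.06976×0.00000 + 0.99756×1.00000×1.00000 = -0.000000 + 0.997560 = 0.997560.
Q̄ = (S_0/π) × [bracket] = (2633/π) × 0.997560 = 836.06 W/m².
Ratio Q̄_A / Q̄_B = 644.30 / 836.06 = 0.7706.

Q̄_A / Q̄_B ≈ 0.771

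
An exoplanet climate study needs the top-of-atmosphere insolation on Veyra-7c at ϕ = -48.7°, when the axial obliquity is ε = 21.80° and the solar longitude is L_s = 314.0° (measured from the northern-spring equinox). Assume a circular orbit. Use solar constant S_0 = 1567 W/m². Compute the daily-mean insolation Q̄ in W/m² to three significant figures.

Q̄ ≈ 490 W/m²

Solar declination: sin δ = sin ε · sin L_s = sin 21.80° × sin 314.0° = -0.26714, so δ = -15.494°.
cos h₀ = −tan(-48.7°) tan(-15.494°) = -0.3155, h₀ = 1.8918 rad.
Bracket: h₀ sin ϕ sin δ + cos ϕ cos δ sin h₀ = 1.8918×-0.75126×-0.26714 + 0.66000×0.96366×0.94891 = 0.379668 + 0.603522 = 0.983190.
Q̄ = (S_0/π) × [bracket] = (1567/π) × 0.983190 = 490.4 W/m².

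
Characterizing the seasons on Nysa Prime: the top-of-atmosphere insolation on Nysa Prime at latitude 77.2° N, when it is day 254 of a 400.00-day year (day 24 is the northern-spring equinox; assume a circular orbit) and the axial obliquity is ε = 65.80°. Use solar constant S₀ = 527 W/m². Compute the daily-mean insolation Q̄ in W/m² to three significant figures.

Solar longitude: λ_s = 360° × (254 − 24)/400.00 = 207.000°.
sin δ = sin 65.80° × sin 207.000° = -0.41409, so δ = -24.462°.
cos H₀ = −tan(+77.2°) tan(-24.462°) = 2.0024 ≥ 1 ⇒ polar night, H₀ = 0 and Q̄ = 0.

Q̄ ≈ 0.00 W/m²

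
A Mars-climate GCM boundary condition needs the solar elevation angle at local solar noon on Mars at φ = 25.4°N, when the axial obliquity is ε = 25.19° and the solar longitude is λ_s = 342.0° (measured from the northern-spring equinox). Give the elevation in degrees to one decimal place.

Solar declination: sin δ = sin ε · sin λ_s = sin 25.19° × sin 342.0° = -0.13152, so δ = -7.558°.
At local noon the hour angle is zero, so the zenith angle equals |φ − δ| = |+25.4° − (-7.558°)| = 32.958°.
Elevation = 90° − 32.958° = 57.0°.

57.0°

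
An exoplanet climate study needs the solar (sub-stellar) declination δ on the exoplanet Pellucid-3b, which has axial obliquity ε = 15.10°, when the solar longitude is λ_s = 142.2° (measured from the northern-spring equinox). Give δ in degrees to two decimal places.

δ = +9.19°

sin δ = sin ε · sin λ_s = sin 15.10° × sin 142.2° = 0.159665.
δ = arcsin(0.159665) = +9.19°.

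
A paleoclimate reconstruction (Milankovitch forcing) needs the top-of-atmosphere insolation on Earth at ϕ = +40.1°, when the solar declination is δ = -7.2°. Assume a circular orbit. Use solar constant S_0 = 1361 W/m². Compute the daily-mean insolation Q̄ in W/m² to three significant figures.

cos h₀ = −tan(+40.1°) tan(-7.200°) = 0.1064, h₀ = 1.4642 rad.
Bracket: h₀ sin ϕ sin δ + cos ϕ cos δ sin h₀ = 1.4642×0.64412×-0.12533 + 0.76492×0.99211×0.99433 = -0.118201 + 0.754582 = 0.636381.
Q̄ = (S_0/π) × [bracket] = (1361/π) × 0.636381 = 275.7 W/m².

Q̄ ≈ 276 W/m²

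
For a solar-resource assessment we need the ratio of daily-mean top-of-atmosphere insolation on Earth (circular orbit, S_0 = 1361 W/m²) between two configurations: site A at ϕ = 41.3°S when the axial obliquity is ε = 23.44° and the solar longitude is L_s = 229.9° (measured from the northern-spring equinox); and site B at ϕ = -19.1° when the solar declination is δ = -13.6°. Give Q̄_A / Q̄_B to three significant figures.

— Configuration A (ϕ=-41.3°):
Solar declination: sin δ = sin ε · sin L_s = sin 23.44° × sin 229.9° = -0.30428, so δ = -17.715°.
cos h₀ = −tan(-41.3°) tan(-17.715°) = -0.2806, h₀ = 1.8552 rad.
Bracket: h₀ sin ϕ sin δ + cos ϕ cos δ sin h₀ = 1.8552×-0.66000×-0.30428 + 0.75126×0.95258×0.95982 = 0.372570 + 0.686881 = 1.059451.
Q̄ = (S_0/π) × [bracket] = (1361/π) × 1.059451 = 458.98 W/m².
— Configuration B (ϕ=-19.1°):
cos h₀ = −tan(-19.1°) tan(-13.600°) = -0.0838, h₀ = 1.6547 rad.
Bracket: h₀ sin ϕ sin δ + cos ϕ cos δ sin h₀ = 1.6547×-0.32722×-0.23514 + 0.94495×0.97196×0.99648 = 0.127317 + 0.915221 = 1.042538.
Q̄ = (S_0/π) × [bracket] = (1361/π) × 1.042538 = 451.65 W/m².
Ratio Q̄_A / Q̄_B = 458.98 / 451.65 = 1.016.

Q̄_A / Q̄_B ≈ 1.02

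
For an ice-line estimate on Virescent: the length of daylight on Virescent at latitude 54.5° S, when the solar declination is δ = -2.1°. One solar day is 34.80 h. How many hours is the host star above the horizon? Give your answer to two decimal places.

cos H₀ = −tan φ · tan δ = −tan(-54.5°) × tan(-2.100°) = -0.0514, so H₀ = 1.6222 rad = 92.95°.
Daylight = 2H₀/(2π) × 34.80 h = (1.6222/π) × 34.80 = 17.97 h.

17.97 h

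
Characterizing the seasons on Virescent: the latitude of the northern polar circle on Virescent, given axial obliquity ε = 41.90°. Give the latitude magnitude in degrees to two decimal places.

48.10°

The polar circle is the lowest latitude that experiences at least one full rotation of continuous daylight at the northern-summer solstice; it lies at |φ| = 90° − ε = 90° − 41.90° = 48.10°.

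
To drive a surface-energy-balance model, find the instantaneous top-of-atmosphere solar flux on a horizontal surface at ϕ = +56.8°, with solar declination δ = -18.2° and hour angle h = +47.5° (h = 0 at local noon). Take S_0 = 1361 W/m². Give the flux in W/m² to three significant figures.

cos θ_z = sin ϕ sin δ + cos ϕ cos δ cos h = -0.261351 + 0.351422 = 0.090071.
Flux = S_0 · cos θ_z = 1361 × 0.090071 = 122.6 W/m².

123 W/m²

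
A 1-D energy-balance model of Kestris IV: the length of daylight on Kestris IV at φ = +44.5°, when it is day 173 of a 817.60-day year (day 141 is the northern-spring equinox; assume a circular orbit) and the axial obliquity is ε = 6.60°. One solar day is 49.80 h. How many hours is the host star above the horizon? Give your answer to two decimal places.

Solar longitude: λ_s = 360° × (173 − 141)/817.60 = 14.090°.
sin δ = sin 6.60° × sin 14.090° = 0.02798, so δ = +1.603°.
cos H₀ = −tan φ · tan δ = −tan(+44.5°) × tan(+1.603°) = -0.0275, so H₀ = 1.5983 rad = 91.58°.
Daylight = 2H₀/(2π) × 49.80 h = (1.5983/π) × 49.80 = 25.34 h.

25.34 h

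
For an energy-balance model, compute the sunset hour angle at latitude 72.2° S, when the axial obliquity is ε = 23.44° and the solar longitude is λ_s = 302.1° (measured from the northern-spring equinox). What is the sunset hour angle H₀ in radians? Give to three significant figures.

Solar declination: sin δ = sin ε · sin λ_s = sin 23.44° × sin 302.1° = -0.33698, so δ = -19.693°.
Sunrise equation: cos H₀ = −tan φ · tan δ = -1.1148 ≤ −1, so the Sun never sets (polar day) and H₀ = π.

H₀ = 3.14 rad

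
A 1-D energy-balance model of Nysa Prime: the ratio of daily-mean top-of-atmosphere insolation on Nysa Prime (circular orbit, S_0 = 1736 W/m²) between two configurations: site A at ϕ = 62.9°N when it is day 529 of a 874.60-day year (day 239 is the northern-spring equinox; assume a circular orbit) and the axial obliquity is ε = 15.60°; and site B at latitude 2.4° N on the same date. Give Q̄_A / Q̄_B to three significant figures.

Q̄_A / Q̄_B ≈ 0.832

— Configuration A (ϕ=+62.9°):
Solar longitude: L_s = 360° × (529 − 239)/874.60 = 119.369°.
sin δ = sin 15.60° × sin 119.369° = 0.23436, so δ = +13.554°.
cos h₀ = −tan(+62.9°) tan(+13.554°) = -0.4711, h₀ = 2.0613 rad.
Bracket: h₀ sin ϕ sin δ + cos ϕ cos δ sin h₀ = 2.0613×0.89021×0.23436 + 0.45554×0.97215×0.88208 = 0.430048 + 0.390632 = 0.820680.
Q̄ = (S_0/π) × [bracket] = (1736/π) × 0.820680 = 453.50 W/m².
— Configuration B (ϕ=+2.4°):
cos h₀ = −tan(+2.4°) tan(+13.554°) = -0.0101, h₀ = 1.5809 rad.
Bracket: h₀ sin ϕ sin δ + cos ϕ cos δ sin h₀ = 1.5809×0.04188×0.23436 + 0.99912×0.97215×0.99995 = 0.015517 + 0.971246 = 0.986763.
Q̄ = (S_0/π) × [bracket] = (1736/π) × 0.986763 = 545.27 W/m².
Ratio Q̄_A / Q̄_B = 453.50 / 545.27 = 0.8317.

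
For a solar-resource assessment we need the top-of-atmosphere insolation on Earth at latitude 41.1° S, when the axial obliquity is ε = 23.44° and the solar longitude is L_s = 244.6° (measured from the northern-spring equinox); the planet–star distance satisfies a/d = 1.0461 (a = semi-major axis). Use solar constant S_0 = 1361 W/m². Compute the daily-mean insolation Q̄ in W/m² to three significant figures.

Solar declination: sin δ = sin ε · sin L_s = sin 23.44° × sin 244.6° = -0.35934, so δ = -21.059°.
cos h₀ = −tan(-41.1°) tan(-21.059°) = -0.3359, h₀ = 1.9134 rad.
Bracket: h₀ sin ϕ sin δ + cos ϕ cos δ sin h₀ = 1.9134×-0.65738×-0.35934 + 0.75356×0.93321×0.94190 = 0.451989 + 0.662372 = 1.114361.
Inverse-square distance factor (a/d)² = 1.0461² = 1.094325.
Q̄ = (S_0/π) × 1.094325 × [bracket] = (1361/π) × 1.094325 × 1.114361 = 528.3 W/m².

Q̄ ≈ 528 W/m²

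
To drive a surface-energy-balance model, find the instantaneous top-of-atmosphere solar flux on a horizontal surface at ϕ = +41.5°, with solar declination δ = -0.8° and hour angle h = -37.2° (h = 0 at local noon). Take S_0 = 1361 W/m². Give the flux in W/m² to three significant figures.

799 W/m²

cos θ_z = sin ϕ sin δ + cos ϕ cos δ cos h = -0.009252 + 0.596507 = 0.587255.
Flux = S_0 · cos θ_z = 1361 × 0.587255 = 799.3 W/m².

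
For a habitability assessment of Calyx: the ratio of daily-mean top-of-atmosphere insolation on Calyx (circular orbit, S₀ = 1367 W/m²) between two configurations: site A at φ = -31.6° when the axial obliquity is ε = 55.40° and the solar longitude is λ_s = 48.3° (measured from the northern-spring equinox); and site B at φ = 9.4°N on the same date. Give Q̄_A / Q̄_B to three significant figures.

— Configuration A (φ=-31.6°):
Solar declination: sin δ = sin ε · sin λ_s = sin 55.40° × sin 48.3° = 0.61459, so δ = +37.922°.
cos H₀ = −tan(-31.6°) tan(+37.922°) = 0.4793, H₀ = 1.0709 rad.
Bracket: H₀ sin φ sin δ + cos φ cos δ sin H₀ = 1.0709×-0.52399×0.61459 + 0.85173×0.78885×0.87765 = -0.344872 + 0.589682 = 0.244810.
Q̄ = (S₀/π) × [bracket] = (1367/π) × 0.244810 = 106.52 W/m².
— Configuration B (φ=+9.4°):
cos H₀ = −tan(+9.4°) tan(+37.922°) = -0.1290, H₀ = 1.7001 rad.
Bracket: H₀ sin φ sin δ + cos φ cos δ sin H₀ = 1.7001×0.16333×0.61459 + 0.98657×0.78885×0.99165 = 0.170658 + 0.771757 = 0.942415.
Q̄ = (S₀/π) × [bracket] = (1367/π) × 0.942415 = 410.07 W/m².
Ratio Q̄_A / Q̄_B = 106.52 / 410.07 = 0.2598.

Q̄_A / Q̄_B ≈ 0.260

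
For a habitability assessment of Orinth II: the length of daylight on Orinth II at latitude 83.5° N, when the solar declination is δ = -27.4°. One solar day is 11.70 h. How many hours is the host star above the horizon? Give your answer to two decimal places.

cos h₀ = −tan ϕ · tan δ = 4.5495 ≥ 1, so the host star never rises (polar night) and h₀ = 0.
Daylight = 2h₀/(2π) × 11.70 h = (0.0000/π) × 11.70 = 0.00 h.

0.00 h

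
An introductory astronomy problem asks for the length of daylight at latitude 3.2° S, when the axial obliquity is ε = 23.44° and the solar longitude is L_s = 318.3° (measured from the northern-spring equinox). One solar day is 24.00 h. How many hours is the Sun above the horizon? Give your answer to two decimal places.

Solar declination: sin δ = sin ε · sin L_s = sin 23.44° × sin 318.3° = -0.26462, so δ = -15.344°.
cos h₀ = −tan ϕ · tan δ = −tan(-3.2°) × tan(-15.344°) = -0.0153, so h₀ = 1.5861 rad = 90.88°.
Daylight = 2h₀/(2π) × 24.00 h = (1.5861/π) × 24.00 = 12.12 h.

12.12 h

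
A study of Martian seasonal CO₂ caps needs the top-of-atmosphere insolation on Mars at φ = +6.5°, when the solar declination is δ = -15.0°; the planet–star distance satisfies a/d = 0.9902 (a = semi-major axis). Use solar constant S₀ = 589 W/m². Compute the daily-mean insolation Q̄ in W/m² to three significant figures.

Q̄ ≈ 168 W/m²

cos H₀ = −tan(+6.5°) tan(-15.000°) = 0.0305, H₀ = 1.5403 rad.
Bracket: H₀ sin φ sin δ + cos φ cos δ sin H₀ = 1.5403×0.11320×-0.25882 + 0.99357×0.96593×0.99953 = -0.045128 + 0.959268 = 0.914140.
Inverse-square distance factor (a/d)² = 0.9902² = 0.980496.
Q̄ = (S₀/π) × 0.980496 × [bracket] = (589/π) × 0.980496 × 0.914140 = 168.0 W/m².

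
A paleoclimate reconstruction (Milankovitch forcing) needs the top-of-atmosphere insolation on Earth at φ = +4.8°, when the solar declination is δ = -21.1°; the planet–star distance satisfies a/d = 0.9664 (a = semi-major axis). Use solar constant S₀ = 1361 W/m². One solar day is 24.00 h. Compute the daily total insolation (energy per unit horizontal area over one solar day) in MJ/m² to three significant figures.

30.9 MJ/m²

cos H₀ = −tan(+4.8°) tan(-21.100°) = 0.0324, H₀ = 1.5384 rad.
Bracket: H₀ sin φ sin δ + cos φ cos δ sin H₀ = 1.5384×0.08368×-0.36000 + 0.99649×0.93295×0.99947 = -0.046344 + 0.929183 = 0.882839.
Inverse-square distance factor (a/d)² = 0.9664² = 0.933929.
Q̄ = (S₀/π) × 0.933929 × [bracket] = (1361/π) × 0.933929 × 0.882839 = 357.19 W/m².
Daily total = Q̄ × 24.00 h × 3600 s/h = 357.19 × 24.00 × 3600 / 10⁶ = 30.86 MJ/m².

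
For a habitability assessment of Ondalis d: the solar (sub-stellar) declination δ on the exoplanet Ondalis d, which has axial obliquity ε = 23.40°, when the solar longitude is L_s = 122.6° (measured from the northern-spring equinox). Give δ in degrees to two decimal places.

sin δ = sin ε · sin L_s = sin 23.40° × sin 122.6° = 0.334578.
δ = arcsin(0.334578) = +19.55°.

δ = +19.55°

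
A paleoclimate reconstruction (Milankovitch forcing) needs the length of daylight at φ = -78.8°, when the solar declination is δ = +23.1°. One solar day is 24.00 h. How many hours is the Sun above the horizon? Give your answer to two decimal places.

cos H₀ = −tan φ · tan δ = 2.1542 ≥ 1, so the Sun never rises (polar night) and H₀ = 0.
Daylight = 2H₀/(2π) × 24.00 h = (0.0000/π) × 24.00 = 0.00 h.

0.00 h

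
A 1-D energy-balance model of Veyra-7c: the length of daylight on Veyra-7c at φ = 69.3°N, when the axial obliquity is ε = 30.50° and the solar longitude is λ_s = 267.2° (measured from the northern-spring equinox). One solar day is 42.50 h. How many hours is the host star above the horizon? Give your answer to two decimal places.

Solar declination: sin δ = sin ε · sin λ_s = sin 30.50° × sin 267.2° = -0.50693, so δ = -30.460°.
cos H₀ = −tan φ · tan δ = 1.5564 ≥ 1, so the host star never rises (polar night) and H₀ = 0.
Daylight = 2H₀/(2π) × 42.50 h = (0.0000/π) × 42.50 = 0.00 h.

0.00 h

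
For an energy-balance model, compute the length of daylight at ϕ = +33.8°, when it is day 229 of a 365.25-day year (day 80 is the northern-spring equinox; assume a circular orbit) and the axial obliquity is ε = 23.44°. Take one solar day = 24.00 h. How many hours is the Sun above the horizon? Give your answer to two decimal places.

13.14 h

Solar longitude: L_s = 360° × (229 − 80)/365.25 = 146.858°.
sin δ = sin 23.44° × sin 146.858° = 0.21748, so δ = +12.561°.
cos h₀ = −tan ϕ · tan δ = −tan(+33.8°) × tan(+12.561°) = -0.1492, so h₀ = 1.7205 rad = 98.58°.
Daylight = 2h₀/(2π) × 24.00 h = (1.7205/π) × 24.00 = 13.14 h.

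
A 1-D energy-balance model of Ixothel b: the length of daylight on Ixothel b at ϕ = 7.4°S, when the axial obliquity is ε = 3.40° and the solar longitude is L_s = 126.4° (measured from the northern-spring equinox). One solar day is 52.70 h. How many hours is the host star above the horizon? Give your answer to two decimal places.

Solar declination: sin δ = sin ε · sin L_s = sin 3.40° × sin 126.4° = 0.04774, so δ = +2.736°.
cos h₀ = −tan ϕ · tan δ = −tan(-7.4°) × tan(+2.736°) = 0.0062, so h₀ = 1.5646 rad = 89.64°.
Daylight = 2h₀/(2π) × 52.70 h = (1.5646/π) × 52.70 = 26.25 h.

26.25 h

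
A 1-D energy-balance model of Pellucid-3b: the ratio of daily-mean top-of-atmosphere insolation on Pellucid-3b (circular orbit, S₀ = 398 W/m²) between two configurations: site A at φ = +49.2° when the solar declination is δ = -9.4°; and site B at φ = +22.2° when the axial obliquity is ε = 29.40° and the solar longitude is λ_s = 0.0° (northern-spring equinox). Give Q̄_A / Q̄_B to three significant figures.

Q̄_A / Q̄_B ≈ 0.499

— Configuration A (φ=+49.2°):
cos H₀ = −tan(+49.2°) tan(-9.400°) = 0.1918, H₀ = 1.3778 rad.
Bracket: H₀ sin φ sin δ + cos φ cos δ sin H₀ = 1.3778×0.75700×-0.16333 + 0.65342×0.98657×0.98144 = -0.170352 + 0.632680 = 0.462328.
Q̄ = (S₀/π) × [bracket] = (398/π) × 0.462328 = 58.571 W/m².
— Configuration B (φ=+22.2°):
Solar declination: sin δ = sin ε · sin λ_s = sin 29.40° × sin 0.0° = 0.00000, so δ = +0.000°.
cos H₀ = −tan(+22.2°) tan(+0.000°) = -0.0000, H₀ = 1.5708 rad.
Bracket: H₀ sin φ sin δ + cos φ cos δ sin H₀ = 1.5708×0.37784×0.00000 + 0.92587×1.00000×1.00000 = 0.000000 + 0.925870 = 0.925870.
Q̄ = (S₀/π) × [bracket] = (398/π) × 0.925870 = 117.30 W/m².
Ratio Q̄_A / Q̄_B = 58.571 / 117.30 = 0.4993.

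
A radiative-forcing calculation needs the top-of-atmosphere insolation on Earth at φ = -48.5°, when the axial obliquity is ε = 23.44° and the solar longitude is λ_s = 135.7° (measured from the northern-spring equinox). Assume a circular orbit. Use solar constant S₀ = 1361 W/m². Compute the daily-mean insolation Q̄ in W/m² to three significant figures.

Solar declination: sin δ = sin ε · sin λ_s = sin 23.44° × sin 135.7° = 0.27782, so δ = +16.130°.
cos H₀ = −tan(-48.5°) tan(+16.130°) = 0.3269, H₀ = 1.2378 rad.
Bracket: H₀ sin φ sin δ + cos φ cos δ sin H₀ = 1.2378×-0.74896×0.27782 + 0.66262×0.96063×0.94506 = -0.257557 + 0.601562 = 0.344005.
Q̄ = (S₀/π) × [bracket] = (1361/π) × 0.344005 = 149.0 W/m².

Q̄ ≈ 149 W/m²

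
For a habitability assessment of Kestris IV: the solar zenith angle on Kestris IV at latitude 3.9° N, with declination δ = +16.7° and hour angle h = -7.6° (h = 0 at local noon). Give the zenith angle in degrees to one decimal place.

cos θ_z = sin φ sin δ + cos φ cos δ cos h = 0.019545 + 0.947210 = 0.966755.
θ_z = arccos(0.966755) = 14.8°.

θ_z = 14.8°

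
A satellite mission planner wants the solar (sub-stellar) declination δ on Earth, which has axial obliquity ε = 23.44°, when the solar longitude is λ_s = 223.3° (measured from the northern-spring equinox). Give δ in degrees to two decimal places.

sin δ = sin ε · sin λ_s = sin 23.44° × sin 223.3° = -0.272811.
δ = arcsin(-0.272811) = -15.83°.

δ = -15.83°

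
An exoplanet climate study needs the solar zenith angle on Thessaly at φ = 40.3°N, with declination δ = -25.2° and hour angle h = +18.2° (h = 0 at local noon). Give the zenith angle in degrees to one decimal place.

θ_z = 67.7°

cos θ_z = sin φ sin δ + cos φ cos δ cos h = -0.275390 + 0.655560 = 0.380170.
θ_z = arccos(0.380170) = 67.7°.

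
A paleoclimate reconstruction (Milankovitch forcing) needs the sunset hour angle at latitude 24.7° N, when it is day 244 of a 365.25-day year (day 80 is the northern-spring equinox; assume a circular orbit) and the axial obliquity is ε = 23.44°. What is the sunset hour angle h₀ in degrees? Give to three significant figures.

Solar longitude: L_s = 360° × (244 − 80)/365.25 = 161.643°.
sin δ = sin 23.44° × sin 161.643° = 0.12528, so δ = +7.197°.
cos h₀ = −tan ϕ · tan δ = −tan(+24.7°) × tan(+7.197°) = -0.0581, so h₀ = 1.6289 rad = 93.33°.

h₀ = 93.3°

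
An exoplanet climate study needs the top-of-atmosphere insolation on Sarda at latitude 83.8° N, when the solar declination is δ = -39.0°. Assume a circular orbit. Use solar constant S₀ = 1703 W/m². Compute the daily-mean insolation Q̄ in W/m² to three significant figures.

cos H₀ = −tan(+83.8°) tan(-39.000°) = 7.4542 ≥ 1 ⇒ polar night, H₀ = 0 and Q̄ = 0.

Q̄ ≈ 0.00 W/m²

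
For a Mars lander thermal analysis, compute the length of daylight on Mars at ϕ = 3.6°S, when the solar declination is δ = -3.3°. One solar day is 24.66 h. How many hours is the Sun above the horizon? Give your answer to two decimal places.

cos h₀ = −tan ϕ · tan δ = −tan(-3.6°) × tan(-3.300°) = -0.0036, so h₀ = 1.5744 rad = 90.21°.
Daylight = 2h₀/(2π) × 24.66 h = (1.5744/π) × 24.66 = 12.36 h.

12.36 h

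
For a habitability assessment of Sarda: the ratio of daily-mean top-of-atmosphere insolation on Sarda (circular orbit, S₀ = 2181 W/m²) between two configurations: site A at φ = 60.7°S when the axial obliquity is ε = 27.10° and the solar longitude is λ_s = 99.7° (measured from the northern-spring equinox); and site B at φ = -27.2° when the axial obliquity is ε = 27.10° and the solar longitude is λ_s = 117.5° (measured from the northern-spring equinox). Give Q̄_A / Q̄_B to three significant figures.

— Configuration A (φ=-60.7°):
Solar declination: sin δ = sin ε · sin λ_s = sin 27.10° × sin 99.7° = 0.44903, so δ = +26.682°.
cos H₀ = −tan(-60.7°) tan(+26.682°) = 0.8955, H₀ = 0.4612 rad.
Bracket: H₀ sin φ sin δ + cos φ cos δ sin H₀ = 0.4612×-0.87207×0.44903 + 0.48938×0.89352×0.44501 = -0.180599 + 0.194590 = 0.013991.
Q̄ = (S₀/π) × [bracket] = (2181/π) × 0.013991 = 9.7130 W/m².
— Configuration B (φ=-27.2°):
Solar declination: sin δ = sin ε · sin λ_s = sin 27.10° × sin 117.5° = 0.40407, so δ = +23.833°.
cos H₀ = −tan(-27.2°) tan(+23.833°) = 0.2270, H₀ = 1.3418 rad.
Bracket: H₀ sin φ sin δ + cos φ cos δ sin H₀ = 1.3418×-0.45710×0.40407 + 0.88942×0.91473×0.97389 = -0.247831 + 0.792337 = 0.544506.
Q̄ = (S₀/π) × [bracket] = (2181/π) × 0.544506 = 378.01 W/m².
Ratio Q̄_A / Q̄_B = 9.7130 / 378.01 = 0.02570.

Q̄_A / Q̄_B ≈ 0.0257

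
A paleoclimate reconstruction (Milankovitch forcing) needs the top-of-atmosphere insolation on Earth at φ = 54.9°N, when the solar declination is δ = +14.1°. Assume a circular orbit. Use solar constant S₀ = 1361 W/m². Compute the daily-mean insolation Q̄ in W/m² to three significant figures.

Q̄ ≈ 393 W/m²

cos H₀ = −tan(+54.9°) tan(+14.100°) = -0.3574, H₀ = 1.9363 rad.
Bracket: H₀ sin φ sin δ + cos φ cos δ sin H₀ = 1.9363×0.81815×0.24362 + 0.57501×0.96987×0.93395 = 0.385939 + 0.520850 = 0.906789.
Q̄ = (S₀/π) × [bracket] = (1361/π) × 0.906789 = 392.8 W/m².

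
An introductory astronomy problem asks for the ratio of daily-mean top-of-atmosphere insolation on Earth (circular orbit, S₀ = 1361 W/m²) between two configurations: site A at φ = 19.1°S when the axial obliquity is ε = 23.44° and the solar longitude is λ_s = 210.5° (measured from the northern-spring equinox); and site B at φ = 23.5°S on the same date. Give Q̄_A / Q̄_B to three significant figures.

— Configuration A (φ=-19.1°):
Solar declination: sin δ = sin ε · sin λ_s = sin 23.44° × sin 210.5° = -0.20189, so δ = -11.648°.
cos H₀ = −tan(-19.1°) tan(-11.648°) = -0.0714, H₀ = 1.6422 rad.
Bracket: H₀ sin φ sin δ + cos φ cos δ sin H₀ = 1.6422×-0.32722×-0.20189 + 0.94495×0.97941×0.99745 = 0.108488 + 0.923133 = 1.031621.
Q̄ = (S₀/π) × [bracket] = (1361/π) × 1.031621 = 446.92 W/m².
— Configuration B (φ=-23.5°):
cos H₀ = −tan(-23.5°) tan(-11.648°) = -0.0896, H₀ = 1.6605 rad.
Bracket: H₀ sin φ sin δ + cos φ cos δ sin H₀ = 1.6605×-0.39875×-0.20189 + 0.91706×0.97941×0.99598 = 0.133676 + 0.894567 = 1.028243.
Q̄ = (S₀/π) × [bracket] = (1361/π) × 1.028243 = 445.46 W/m².
Ratio Q̄_A / Q̄_B = 446.92 / 445.46 = 1.003.

Q̄_A / Q̄_B ≈ 1.00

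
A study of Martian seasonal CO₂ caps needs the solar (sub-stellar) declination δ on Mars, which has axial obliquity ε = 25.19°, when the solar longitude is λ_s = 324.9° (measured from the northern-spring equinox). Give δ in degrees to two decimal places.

sin δ = sin ε · sin λ_s = sin 25.19° × sin 324.9° = -0.244735.
δ = arcsin(-0.244735) = -14.17°.

δ = -14.17°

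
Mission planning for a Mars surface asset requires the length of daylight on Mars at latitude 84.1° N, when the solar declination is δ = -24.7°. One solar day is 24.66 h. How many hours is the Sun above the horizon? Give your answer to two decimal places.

cos h₀ = −tan ϕ · tan δ = 4.4508 ≥ 1, so the Sun never rises (polar night) and h₀ = 0.
Daylight = 2h₀/(2π) × 24.66 h = (0.0000/π) × 24.66 = 0.00 h.

0.00 h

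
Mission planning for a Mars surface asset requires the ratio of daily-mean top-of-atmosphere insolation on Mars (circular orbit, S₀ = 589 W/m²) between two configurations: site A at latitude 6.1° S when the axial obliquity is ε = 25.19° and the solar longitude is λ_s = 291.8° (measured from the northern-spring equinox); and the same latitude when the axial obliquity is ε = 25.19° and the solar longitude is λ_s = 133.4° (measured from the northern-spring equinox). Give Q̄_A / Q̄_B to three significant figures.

Q̄_A / Q̄_B ≈ 1.10

— Configuration A (φ=-6.1°):
Solar declination: sin δ = sin ε · sin λ_s = sin 25.19° × sin 291.8° = -0.39518, so δ = -23.277°.
cos H₀ = −tan(-6.1°) tan(-23.277°) = -0.0460, H₀ = 1.6168 rad.
Bracket: H₀ sin φ sin δ + cos φ cos δ sin H₀ = 1.6168×-0.10626×-0.39518 + 0.99434×0.91860×0.99894 = 0.067892 + 0.912433 = 0.980325.
Q̄ = (S₀/π) × [bracket] = (589/π) × 0.980325 = 183.80 W/m².
— Configuration B (φ=-6.1°):
Solar declination: sin δ = sin ε · sin λ_s = sin 25.19° × sin 133.4° = 0.30925, so δ = +18.014°.
cos H₀ = −tan(-6.1°) tan(+18.014°) = 0.0348, H₀ = 1.5360 rad.
Bracket: H₀ sin φ sin δ + cos φ cos δ sin H₀ = 1.5360×-0.10626×0.30925 + 0.99434×0.95098×0.99940 = -0.050474 + 0.945030 = 0.894556.
Q̄ = (S₀/π) × [bracket] = (589/π) × 0.894556 = 167.72 W/m².
Ratio Q̄_A / Q̄_B = 183.80 / 167.72 = 1.096.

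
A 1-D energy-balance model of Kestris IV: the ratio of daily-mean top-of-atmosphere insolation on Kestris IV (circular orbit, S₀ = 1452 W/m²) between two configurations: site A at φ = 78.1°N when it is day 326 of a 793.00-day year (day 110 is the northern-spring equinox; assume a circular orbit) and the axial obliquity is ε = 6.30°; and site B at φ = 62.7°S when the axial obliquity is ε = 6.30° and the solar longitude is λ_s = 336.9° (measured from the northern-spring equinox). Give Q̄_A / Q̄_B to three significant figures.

— Configuration A (φ=+78.1°):
Solar longitude: λ_s = 360° × (326 − 110)/793.00 = 98.058°.
sin δ = sin 6.30° × sin 98.058° = 0.10865, so δ = +6.238°.
cos H₀ = −tan(+78.1°) tan(+6.238°) = -0.5187, H₀ = 2.1161 rad.
Bracket: H₀ sin φ sin δ + cos φ cos δ sin H₀ = 2.1161×0.97851×0.10865 + 0.20620×0.99408×0.85498 = 0.224973 + 0.175253 = 0.400226.
Q̄ = (S₀/π) × [bracket] = (1452/π) × 0.400226 = 184.98 W/m².
— Configuration B (φ=-62.7°):
Solar declination: sin δ = sin ε · sin λ_s = sin 6.30° × sin 336.9° = -0.04305, so δ = -2.468°.
cos H₀ = −tan(-62.7°) tan(-2.468°) = -0.0835, H₀ = 1.6544 rad.
Bracket: H₀ sin φ sin δ + cos φ cos δ sin H₀ = 1.6544×-0.88862×-0.04305 + 0.45865×0.99907×0.99651 = 0.063289 + 0.456624 = 0.519913.
Q̄ = (S₀/π) × [bracket] = (1452/π) × 0.519913 = 240.30 W/m².
Ratio Q̄_A / Q̄_B = 184.98 / 240.30 = 0.7698.

Q̄_A / Q̄_B ≈ 0.770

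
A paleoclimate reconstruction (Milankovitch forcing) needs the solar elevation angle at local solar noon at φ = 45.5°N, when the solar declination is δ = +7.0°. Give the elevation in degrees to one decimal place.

51.5°

At local noon the hour angle is zero, so the zenith angle equals |φ − δ| = |+45.5° − (+7.000°)| = 38.500°.
Elevation = 90° − 38.500° = 51.5°.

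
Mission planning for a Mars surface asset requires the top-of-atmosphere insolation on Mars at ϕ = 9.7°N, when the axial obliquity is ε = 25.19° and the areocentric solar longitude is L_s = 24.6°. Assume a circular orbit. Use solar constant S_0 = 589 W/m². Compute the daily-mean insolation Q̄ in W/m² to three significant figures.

sin δ = sin 25.19° × sin 24.6° = 0.17718, so δ = +10.205°.
cos h₀ = −tan(+9.7°) tan(+10.205°) = -0.0308, h₀ = 1.6016 rad.
Bracket: h₀ sin ϕ sin δ + cos ϕ cos δ sin h₀ = 1.6016×0.16849×0.17718 + 0.98570×0.98418×0.99953 = 0.047813 + 0.969650 = 1.017463.
Q̄ = (S_0/π) × [bracket] = (589/π) × 1.017463 = 190.8 W/m².

Q̄ ≈ 191 W/m²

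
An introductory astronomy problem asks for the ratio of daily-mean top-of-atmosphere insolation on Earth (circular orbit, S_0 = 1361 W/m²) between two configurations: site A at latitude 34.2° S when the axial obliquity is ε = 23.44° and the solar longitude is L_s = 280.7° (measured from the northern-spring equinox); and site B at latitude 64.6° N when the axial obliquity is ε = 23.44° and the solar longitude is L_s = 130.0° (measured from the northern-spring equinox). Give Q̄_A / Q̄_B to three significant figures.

— Configuration A (ϕ=-34.2°):
Solar declination: sin δ = sin ε · sin L_s = sin 23.44° × sin 280.7° = -0.39087, so δ = -23.009°.
cos h₀ = −tan(-34.2°) tan(-23.009°) = -0.2886, h₀ = 1.8636 rad.
Bracket: h₀ sin ϕ sin δ + cos ϕ cos δ sin h₀ = 1.8636×-0.56208×-0.39087 + 0.82708×0.92045×0.95745 = 0.409433 + 0.728893 = 1.138326.
Q̄ = (S_0/π) × [bracket] = (1361/π) × 1.138326 = 493.15 W/m².
— Configuration B (ϕ=+64.6°):
Solar declination: sin δ = sin ε · sin L_s = sin 23.44° × sin 130.0° = 0.30472, so δ = +17.742°.
cos h₀ = −tan(+64.6°) tan(+17.742°) = -0.6738, h₀ = 2.3101 rad.
Bracket: h₀ sin ϕ sin δ + cos ϕ cos δ sin h₀ = 2.3101×0.90334×0.30472 + 0.42894×0.95244×0.73892 = 0.635891 + 0.301878 = 0.937769.
Q̄ = (S_0/π) × [bracket] = (1361/π) × 0.937769 = 406.26 W/m².
Ratio Q̄_A / Q̄_B = 493.15 / 406.26 = 1.214.

Q̄_A / Q̄_B ≈ 1.21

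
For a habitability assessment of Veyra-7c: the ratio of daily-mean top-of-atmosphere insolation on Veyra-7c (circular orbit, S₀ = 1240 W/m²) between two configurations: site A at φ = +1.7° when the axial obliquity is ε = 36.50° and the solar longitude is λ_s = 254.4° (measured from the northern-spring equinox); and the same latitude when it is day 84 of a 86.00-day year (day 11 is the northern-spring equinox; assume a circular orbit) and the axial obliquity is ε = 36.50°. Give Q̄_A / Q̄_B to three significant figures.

Q̄_A / Q̄_B ≈ 0.930

— Configuration A (φ=+1.7°):
Solar declination: sin δ = sin ε · sin λ_s = sin 36.50° × sin 254.4° = -0.57291, so δ = -34.953°.
cos H₀ = −tan(+1.7°) tan(-34.953°) = 0.0207, H₀ = 1.5500 rad.
Bracket: H₀ sin φ sin δ + cos φ cos δ sin H₀ = 1.5500×0.02967×-0.57291 + 0.99956×0.81962×0.99978 = -0.026347 + 0.819079 = 0.792732.
Q̄ = (S₀/π) × [bracket] = (1240/π) × 0.792732 = 312.89 W/m².
— Configuration B (φ=+1.7°):
Solar longitude: λ_s = 360° × (84 − 11)/86.00 = 305.581°.
sin δ = sin 36.50° × sin 305.581° = -0.48376, so δ = -28.931°.
cos H₀ = −tan(+1.7°) tan(-28.931°) = 0.0164, H₀ = 1.5544 rad.
Bracket: H₀ sin φ sin δ + cos φ cos δ sin H₀ = 1.5544×0.02967×-0.48376 + 0.99956×0.87520×0.99987 = -0.022311 + 0.874701 = 0.852390.
Q̄ = (S₀/π) × [bracket] = (1240/π) × 0.852390 = 336.44 W/m².
Ratio Q̄_A / Q̄_B = 312.89 / 336.44 = 0.9300.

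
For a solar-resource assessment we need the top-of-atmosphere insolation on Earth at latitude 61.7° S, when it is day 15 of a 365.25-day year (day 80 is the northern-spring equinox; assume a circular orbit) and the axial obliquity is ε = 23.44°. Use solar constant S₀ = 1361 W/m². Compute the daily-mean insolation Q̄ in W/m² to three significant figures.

Solar longitude: λ_s = 360° × (15 − 80)/365.25 = -64.066°, i.e. -64.066° + 360° = 295.934°.
sin δ = sin 23.44° × sin 295.934° = -0.35773, so δ = -20.961°.
cos H₀ = −tan(-61.7°) tan(-20.961°) = -0.7115, H₀ = 2.3624 rad.
Bracket: H₀ sin φ sin δ + cos φ cos δ sin H₀ = 2.3624×-0.88048×-0.35773 + 0.47409×0.93383×0.70273 = 0.744095 + 0.311112 = 1.055207.
Q̄ = (S₀/π) × [bracket] = (1361/π) × 1.055207 = 457.1 W/m².

Q̄ ≈ 457 W/m²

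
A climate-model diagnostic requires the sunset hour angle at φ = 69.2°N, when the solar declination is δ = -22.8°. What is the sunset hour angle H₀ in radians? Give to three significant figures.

cos H₀ = −tan φ · tan δ = 1.1066 ≥ 1, so the Sun never rises (polar night) and H₀ = 0.

H₀ = 0.00 rad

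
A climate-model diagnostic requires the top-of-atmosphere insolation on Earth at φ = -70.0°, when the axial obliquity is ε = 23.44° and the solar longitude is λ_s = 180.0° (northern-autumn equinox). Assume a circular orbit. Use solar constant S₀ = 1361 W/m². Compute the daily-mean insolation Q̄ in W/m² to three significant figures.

Solar declination: sin δ = sin ε · sin λ_s = sin 23.44° × sin 180.0° = 0.00000, so δ = +0.000°.
cos H₀ = −tan(-70.0°) tan(+0.000°) = 0.0000, H₀ = 1.5708 rad.
Bracket: H₀ sin φ sin δ + cos φ cos δ sin H₀ = 1.5708×-0.93969×0.00000 + 0.34202×1.00000×1.00000 = -0.000000 + 0.342020 = 0.342020.
Q̄ = (S₀/π) × [bracket] = (1361/π) × 0.342020 = 148.2 W/m².

Q̄ ≈ 148 W/m²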